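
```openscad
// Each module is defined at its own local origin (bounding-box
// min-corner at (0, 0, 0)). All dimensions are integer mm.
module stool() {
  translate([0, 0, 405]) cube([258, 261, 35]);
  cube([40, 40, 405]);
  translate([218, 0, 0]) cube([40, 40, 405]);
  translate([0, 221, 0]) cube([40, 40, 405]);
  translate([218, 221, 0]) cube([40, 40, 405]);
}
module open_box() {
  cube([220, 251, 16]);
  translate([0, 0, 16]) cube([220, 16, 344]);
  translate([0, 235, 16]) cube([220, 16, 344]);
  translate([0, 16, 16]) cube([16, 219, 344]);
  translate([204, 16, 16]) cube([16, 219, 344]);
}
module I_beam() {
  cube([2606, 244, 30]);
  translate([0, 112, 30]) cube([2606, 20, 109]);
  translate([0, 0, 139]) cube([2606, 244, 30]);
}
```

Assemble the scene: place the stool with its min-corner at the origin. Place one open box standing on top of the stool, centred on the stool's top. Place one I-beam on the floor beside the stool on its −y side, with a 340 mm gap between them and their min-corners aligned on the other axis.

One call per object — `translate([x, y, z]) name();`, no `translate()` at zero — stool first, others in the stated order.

stool();
translate([19, 5, 440]) open_box();
translate([0, -584, 0]) I_beam();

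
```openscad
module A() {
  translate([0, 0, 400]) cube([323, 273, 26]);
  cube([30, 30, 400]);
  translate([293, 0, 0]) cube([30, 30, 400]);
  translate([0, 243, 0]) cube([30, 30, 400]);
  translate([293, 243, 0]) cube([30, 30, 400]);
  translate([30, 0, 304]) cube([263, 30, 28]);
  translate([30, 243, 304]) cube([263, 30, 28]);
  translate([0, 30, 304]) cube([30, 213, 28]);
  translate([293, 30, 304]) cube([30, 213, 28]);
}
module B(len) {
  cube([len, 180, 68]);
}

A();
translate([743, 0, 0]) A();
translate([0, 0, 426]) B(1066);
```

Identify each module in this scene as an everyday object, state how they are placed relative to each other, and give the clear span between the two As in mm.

A is a stool. B is a beam. A beam spans the tops of two stools. The clear span between the two stools is 420 mm.

Second stool starts at x = 743; first ends at x = 323; clear span = 743 − 323 = 420 mm.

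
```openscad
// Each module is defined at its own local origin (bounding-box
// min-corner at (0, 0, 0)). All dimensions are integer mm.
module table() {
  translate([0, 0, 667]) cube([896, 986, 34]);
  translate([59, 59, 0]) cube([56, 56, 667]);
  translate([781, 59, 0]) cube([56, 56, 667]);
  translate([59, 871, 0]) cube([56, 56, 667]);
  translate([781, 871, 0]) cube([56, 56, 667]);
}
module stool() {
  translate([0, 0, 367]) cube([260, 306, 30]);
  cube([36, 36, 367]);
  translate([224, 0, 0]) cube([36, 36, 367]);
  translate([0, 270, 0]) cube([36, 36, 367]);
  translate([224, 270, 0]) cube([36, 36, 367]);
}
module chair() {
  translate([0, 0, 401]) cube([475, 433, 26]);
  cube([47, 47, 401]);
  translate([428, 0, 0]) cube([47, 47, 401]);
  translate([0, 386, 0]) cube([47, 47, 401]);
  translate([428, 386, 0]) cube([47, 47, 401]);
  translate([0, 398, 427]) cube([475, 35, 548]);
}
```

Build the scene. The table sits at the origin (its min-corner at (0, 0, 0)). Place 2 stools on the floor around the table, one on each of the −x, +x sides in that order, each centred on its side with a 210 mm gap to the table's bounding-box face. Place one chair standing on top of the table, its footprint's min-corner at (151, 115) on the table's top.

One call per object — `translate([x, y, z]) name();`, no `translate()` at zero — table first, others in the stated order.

table();
translate([-470, 340, 0]) stool();
translate([1106, 340, 0]) stool();
translate([151, 115, 701]) chair();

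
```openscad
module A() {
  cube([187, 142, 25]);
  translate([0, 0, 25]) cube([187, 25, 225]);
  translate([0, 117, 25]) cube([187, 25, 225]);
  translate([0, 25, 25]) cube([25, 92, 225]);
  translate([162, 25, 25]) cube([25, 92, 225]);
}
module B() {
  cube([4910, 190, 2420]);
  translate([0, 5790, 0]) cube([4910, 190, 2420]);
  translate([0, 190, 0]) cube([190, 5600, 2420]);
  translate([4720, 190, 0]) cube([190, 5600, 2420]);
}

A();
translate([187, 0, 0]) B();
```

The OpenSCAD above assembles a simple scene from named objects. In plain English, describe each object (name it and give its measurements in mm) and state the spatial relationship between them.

A is an open-topped rectangular box: outside dimensions 187×142×250 mm, with a uniform wall and base thickness of 25 mm. The base is a full 187×142 slab on the floor; four walls sit on top of the base. The front and back walls (the −y and +y sides) span the full width; the two side walls fit between them.

B is the wall frame of a small rectangular building: four walls, each 2420 mm tall and 190 mm thick, enclosing a footprint 4910 mm (x) by 5980 mm (y) outside-to-outside, with no floor or roof. The front and back walls (the −y and +y sides) span the full width; the two side walls fit between them.

The house frame is against the open box's +x side, with their −y faces flush.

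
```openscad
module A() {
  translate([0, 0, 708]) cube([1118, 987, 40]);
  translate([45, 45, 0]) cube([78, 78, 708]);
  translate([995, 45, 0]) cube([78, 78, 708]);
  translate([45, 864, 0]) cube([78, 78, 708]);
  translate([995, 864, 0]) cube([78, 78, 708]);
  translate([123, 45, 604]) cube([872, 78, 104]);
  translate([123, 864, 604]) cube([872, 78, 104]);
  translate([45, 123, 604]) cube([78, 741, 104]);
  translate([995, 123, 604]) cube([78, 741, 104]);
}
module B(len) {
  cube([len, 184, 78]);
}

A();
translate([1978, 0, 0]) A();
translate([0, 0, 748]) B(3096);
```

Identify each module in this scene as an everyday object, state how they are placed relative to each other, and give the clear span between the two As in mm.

Second table starts at x = 1978; first ends at x = 1118; clear span = 1978 − 1118 = 860 mm.

A is a table. B is a beam. A beam spans the tops of two tables. The clear span between the two tables is 860 mm.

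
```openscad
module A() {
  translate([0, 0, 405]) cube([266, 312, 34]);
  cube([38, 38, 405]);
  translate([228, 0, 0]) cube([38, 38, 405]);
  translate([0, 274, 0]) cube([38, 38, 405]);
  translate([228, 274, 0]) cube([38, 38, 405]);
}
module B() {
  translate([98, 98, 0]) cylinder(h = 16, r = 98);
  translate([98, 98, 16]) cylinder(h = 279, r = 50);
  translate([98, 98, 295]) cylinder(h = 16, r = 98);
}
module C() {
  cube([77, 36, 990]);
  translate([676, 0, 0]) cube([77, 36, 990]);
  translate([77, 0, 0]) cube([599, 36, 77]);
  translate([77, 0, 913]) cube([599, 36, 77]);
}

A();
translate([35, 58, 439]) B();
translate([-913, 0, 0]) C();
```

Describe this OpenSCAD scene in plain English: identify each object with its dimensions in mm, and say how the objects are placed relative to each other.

A is a four-legged stool. The seat is a 266×312×34 mm slab whose top surface is at z = 439 mm; four square legs, each 38×38 mm in cross-section, run from the floor (z = 0) to the underside of the seat, each flush with a corner of the seat.

B is a spool: two coaxial disc flanges of radius 98 mm and thickness 16 mm, joined by a core cylinder of radius 50 mm and height 279 mm. The lower flange rests on z = 0 and the three cylinders share a vertical axis.

C is a picture frame with a 599×836 mm rectangular opening (x by z) and a uniform 77 mm border on every side. Frame depth is 36 mm along y. It is built from two vertical stiles running the full outside height and two horizontal rails spanning the gap between the stiles.

The spool is on top of the stool, centred. The picture frame is on the floor beside the stool on its −x side.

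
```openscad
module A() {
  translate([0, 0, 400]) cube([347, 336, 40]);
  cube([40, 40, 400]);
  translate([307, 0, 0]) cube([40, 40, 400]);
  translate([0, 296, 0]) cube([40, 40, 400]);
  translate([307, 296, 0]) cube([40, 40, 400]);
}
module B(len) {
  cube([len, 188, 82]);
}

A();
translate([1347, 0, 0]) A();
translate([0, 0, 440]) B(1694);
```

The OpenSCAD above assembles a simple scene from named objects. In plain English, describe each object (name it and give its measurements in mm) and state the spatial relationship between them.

A is a four-legged stool. The seat is a 347×336×40 mm slab whose top surface is at z = 440 mm; four square legs, each 40×40 mm in cross-section, run from the floor (z = 0) to the underside of the seat, each flush with a corner of the seat.

B is a rectangular beam 1694 mm long (x), 188 mm deep (y), 82 mm thick (z).

The beam spans the tops of two stools placed 1000 mm apart, resting at z = 440 mm.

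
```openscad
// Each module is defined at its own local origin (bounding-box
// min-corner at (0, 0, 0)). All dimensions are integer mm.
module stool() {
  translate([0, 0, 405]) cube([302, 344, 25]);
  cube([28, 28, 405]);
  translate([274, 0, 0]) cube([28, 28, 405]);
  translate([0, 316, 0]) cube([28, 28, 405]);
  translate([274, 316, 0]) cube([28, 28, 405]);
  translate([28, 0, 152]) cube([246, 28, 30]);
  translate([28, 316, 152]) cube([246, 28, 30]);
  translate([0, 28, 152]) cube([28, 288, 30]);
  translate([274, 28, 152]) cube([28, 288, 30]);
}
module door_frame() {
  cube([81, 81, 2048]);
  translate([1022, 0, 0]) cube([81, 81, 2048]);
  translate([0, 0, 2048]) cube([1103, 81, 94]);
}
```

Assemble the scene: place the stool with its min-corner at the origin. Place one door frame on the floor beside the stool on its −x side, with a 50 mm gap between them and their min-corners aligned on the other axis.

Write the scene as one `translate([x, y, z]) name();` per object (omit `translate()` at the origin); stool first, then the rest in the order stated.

stool();
translate([-1153, 0, 0]) door_frame();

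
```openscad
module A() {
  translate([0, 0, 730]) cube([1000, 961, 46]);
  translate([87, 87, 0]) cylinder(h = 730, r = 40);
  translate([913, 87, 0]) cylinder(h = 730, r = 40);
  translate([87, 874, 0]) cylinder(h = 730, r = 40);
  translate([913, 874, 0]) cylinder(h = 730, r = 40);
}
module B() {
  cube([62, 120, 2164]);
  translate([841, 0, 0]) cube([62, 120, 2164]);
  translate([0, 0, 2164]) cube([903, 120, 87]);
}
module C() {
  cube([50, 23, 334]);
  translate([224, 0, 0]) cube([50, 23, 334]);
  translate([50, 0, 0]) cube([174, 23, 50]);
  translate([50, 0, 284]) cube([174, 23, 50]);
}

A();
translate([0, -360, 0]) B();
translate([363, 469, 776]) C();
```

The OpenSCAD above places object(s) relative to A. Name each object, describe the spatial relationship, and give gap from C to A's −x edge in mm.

The picture frame's min-x is at 363; the table's min-x is 0; gap = 363 mm.

A is a table. B is a door frame. C is a picture frame. The door frame is on the floor beside the table on its −y side. The picture frame is on top of the table, centred. The gap from the picture frame to the table's −x edge is 363 mm.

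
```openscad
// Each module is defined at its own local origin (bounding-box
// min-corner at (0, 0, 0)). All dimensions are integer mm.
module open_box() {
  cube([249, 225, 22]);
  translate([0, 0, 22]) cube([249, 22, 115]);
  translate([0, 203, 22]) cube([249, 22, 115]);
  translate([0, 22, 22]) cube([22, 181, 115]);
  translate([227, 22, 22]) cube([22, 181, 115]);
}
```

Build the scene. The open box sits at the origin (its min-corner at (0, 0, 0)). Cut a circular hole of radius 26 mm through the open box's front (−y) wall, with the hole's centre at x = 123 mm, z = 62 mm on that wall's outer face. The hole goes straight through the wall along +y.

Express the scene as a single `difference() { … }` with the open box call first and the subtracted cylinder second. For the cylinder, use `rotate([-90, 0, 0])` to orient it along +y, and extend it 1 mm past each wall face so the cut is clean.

difference() {
  open_box();
  translate([123, -1, 62]) rotate([-90, 0, 0]) cylinder(h = 24, r = 26);
}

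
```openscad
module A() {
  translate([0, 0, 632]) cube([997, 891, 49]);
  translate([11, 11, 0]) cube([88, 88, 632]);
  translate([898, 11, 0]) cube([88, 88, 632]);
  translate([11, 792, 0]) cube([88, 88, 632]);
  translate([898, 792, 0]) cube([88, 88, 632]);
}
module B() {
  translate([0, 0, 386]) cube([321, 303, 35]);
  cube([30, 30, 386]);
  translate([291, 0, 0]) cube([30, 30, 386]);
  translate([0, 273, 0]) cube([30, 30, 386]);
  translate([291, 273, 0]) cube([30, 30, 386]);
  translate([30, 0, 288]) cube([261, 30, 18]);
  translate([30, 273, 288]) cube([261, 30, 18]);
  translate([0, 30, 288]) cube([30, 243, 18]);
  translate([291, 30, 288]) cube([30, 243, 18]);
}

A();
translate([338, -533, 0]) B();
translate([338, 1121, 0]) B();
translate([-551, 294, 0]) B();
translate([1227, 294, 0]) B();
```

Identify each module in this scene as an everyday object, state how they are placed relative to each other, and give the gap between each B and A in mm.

A is a table. B is a stool. Four stools sit around the table at the −y, +y, −x, +x sides. The gap between each stool and the table is 230 mm.

Each stool's nearest face is 230 mm from the table's bounding box.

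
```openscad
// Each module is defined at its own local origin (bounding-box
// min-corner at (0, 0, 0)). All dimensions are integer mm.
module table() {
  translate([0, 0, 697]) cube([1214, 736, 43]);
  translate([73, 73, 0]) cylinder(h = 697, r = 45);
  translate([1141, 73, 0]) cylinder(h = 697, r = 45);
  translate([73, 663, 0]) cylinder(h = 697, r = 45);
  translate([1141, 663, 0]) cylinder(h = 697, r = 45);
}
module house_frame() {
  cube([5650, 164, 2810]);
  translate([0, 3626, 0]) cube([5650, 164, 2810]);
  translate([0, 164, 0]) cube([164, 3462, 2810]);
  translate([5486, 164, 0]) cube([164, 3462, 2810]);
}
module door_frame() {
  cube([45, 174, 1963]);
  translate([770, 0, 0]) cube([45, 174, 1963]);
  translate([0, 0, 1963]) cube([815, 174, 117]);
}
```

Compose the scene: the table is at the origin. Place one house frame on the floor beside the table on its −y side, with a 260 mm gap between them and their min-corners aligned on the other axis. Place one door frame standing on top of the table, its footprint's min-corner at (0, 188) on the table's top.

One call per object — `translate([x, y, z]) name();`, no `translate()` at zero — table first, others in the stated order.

table();
translate([0, -4050, 0]) house_frame();
translate([0, 188, 740]) door_frame();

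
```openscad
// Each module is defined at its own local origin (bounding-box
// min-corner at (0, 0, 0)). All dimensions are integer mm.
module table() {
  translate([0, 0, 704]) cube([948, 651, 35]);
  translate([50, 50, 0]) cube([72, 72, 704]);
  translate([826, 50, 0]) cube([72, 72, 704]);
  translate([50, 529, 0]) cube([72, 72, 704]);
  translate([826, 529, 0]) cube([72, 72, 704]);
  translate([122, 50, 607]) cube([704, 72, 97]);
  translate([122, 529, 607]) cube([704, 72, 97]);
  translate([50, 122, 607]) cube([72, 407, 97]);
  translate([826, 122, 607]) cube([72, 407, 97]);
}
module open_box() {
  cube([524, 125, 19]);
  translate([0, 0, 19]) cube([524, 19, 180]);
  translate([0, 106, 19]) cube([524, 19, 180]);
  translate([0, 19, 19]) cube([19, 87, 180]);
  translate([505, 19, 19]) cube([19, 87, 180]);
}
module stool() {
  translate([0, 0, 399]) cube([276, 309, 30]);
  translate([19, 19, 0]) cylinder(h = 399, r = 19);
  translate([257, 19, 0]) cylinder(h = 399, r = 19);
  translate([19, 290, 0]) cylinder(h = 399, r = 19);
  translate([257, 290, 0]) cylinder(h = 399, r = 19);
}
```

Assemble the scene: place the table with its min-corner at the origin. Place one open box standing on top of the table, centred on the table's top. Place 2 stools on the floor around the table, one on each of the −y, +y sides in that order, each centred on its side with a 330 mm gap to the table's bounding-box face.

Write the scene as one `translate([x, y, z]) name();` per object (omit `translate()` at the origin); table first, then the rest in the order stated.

table();
translate([212, 263, 739]) open_box();
translate([336, -639, 0]) stool();
translate([336, 981, 0]) stool();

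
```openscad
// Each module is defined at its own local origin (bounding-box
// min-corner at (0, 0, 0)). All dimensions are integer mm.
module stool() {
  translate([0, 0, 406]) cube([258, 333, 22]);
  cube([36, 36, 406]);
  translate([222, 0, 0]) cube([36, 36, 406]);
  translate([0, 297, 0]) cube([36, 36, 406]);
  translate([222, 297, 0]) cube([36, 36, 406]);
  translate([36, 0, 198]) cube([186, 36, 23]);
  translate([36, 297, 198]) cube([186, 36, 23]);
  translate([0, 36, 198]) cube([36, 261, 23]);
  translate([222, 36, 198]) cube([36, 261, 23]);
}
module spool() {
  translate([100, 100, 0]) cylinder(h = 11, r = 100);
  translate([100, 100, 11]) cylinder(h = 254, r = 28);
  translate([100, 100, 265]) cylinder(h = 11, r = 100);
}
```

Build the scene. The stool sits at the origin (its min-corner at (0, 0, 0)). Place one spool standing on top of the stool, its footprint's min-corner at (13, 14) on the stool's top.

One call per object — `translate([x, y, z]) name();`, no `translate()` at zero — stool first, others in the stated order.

stool();
translate([13, 14, 428]) spool();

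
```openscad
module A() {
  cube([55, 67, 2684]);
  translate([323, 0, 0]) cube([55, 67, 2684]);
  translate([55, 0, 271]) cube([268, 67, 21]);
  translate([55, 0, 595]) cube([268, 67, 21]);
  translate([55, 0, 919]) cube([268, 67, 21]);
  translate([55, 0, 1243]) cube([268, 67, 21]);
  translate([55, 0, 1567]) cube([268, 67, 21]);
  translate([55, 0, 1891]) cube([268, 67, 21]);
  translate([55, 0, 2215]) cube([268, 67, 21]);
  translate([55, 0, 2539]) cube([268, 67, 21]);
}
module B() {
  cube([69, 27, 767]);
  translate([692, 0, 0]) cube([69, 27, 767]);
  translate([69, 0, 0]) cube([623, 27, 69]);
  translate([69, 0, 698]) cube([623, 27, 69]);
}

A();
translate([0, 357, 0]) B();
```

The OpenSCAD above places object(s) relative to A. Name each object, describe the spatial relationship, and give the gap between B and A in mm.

A is a ladder. B is a picture frame. The picture frame is on the floor beside the ladder on its +y side. The gap between the picture frame and the ladder is 290 mm.

The picture frame's nearest face is 290 mm from the ladder's +y face.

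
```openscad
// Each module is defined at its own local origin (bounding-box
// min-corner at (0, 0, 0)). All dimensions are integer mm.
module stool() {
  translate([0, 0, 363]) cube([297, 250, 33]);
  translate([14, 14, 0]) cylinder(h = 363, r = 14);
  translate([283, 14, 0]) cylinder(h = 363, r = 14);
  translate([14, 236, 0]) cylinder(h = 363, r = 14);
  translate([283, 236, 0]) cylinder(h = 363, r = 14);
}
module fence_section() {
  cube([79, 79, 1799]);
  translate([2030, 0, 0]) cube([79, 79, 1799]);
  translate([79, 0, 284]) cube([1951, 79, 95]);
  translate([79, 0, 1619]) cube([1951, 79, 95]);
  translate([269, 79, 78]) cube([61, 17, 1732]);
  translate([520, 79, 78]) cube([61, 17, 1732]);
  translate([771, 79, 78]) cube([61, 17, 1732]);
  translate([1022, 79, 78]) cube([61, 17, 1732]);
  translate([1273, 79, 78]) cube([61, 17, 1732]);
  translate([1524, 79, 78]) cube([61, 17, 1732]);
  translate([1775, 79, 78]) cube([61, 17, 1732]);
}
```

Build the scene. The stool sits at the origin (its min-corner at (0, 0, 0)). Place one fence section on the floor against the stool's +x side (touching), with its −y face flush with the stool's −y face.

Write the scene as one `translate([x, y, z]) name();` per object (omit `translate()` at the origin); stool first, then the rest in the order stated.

stool();
translate([297, 0, 0]) fence_section();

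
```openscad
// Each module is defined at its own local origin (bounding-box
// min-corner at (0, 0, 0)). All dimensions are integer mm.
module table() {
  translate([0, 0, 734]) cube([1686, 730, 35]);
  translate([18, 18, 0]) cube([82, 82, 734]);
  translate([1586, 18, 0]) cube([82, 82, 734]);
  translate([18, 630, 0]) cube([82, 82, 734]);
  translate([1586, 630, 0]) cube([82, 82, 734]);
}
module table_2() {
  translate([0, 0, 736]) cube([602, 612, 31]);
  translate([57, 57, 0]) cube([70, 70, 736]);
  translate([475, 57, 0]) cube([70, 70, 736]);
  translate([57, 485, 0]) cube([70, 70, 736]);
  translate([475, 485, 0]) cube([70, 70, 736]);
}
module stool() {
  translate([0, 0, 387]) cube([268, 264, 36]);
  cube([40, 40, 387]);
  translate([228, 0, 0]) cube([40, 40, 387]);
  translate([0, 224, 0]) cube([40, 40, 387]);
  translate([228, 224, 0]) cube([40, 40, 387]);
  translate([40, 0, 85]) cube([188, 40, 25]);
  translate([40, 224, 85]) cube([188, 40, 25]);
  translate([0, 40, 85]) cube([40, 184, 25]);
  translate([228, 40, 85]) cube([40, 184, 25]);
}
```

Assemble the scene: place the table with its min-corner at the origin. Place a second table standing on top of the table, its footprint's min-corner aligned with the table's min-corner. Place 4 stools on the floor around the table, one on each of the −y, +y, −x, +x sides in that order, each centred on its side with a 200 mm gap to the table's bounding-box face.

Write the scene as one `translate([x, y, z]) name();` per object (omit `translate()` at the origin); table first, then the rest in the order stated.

table();
translate([0, 0, 769]) table_2();
translate([709, -464, 0]) stool();
translate([709, 930, 0]) stool();
translate([-468, 233, 0]) stool();
translate([1886, 233, 0]) stool();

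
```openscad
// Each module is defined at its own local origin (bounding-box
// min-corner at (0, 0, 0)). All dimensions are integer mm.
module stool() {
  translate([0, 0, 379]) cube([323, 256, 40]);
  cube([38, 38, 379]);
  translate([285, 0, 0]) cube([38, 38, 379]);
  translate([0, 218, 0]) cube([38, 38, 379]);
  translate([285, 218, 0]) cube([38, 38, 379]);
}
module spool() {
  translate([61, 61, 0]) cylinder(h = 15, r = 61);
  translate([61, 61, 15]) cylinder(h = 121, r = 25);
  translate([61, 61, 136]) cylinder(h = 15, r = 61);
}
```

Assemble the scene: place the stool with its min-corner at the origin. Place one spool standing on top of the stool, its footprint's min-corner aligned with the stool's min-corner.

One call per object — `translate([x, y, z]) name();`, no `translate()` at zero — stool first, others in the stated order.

stool();
translate([0, 0, 419]) spool();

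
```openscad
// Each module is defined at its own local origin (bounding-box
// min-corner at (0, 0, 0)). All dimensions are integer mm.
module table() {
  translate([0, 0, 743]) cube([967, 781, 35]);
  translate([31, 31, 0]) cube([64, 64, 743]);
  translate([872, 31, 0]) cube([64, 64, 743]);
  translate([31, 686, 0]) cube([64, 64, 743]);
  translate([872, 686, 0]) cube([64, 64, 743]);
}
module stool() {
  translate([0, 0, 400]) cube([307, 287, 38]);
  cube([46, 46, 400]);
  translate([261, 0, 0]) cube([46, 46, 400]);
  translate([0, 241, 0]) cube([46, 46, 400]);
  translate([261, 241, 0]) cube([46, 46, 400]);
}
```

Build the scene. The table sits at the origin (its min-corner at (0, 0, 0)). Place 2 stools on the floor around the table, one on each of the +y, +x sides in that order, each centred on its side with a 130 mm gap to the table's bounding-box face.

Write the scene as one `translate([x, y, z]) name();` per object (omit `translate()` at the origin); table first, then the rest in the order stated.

table();
translate([330, 911, 0]) stool();
translate([1097, 247, 0]) stool();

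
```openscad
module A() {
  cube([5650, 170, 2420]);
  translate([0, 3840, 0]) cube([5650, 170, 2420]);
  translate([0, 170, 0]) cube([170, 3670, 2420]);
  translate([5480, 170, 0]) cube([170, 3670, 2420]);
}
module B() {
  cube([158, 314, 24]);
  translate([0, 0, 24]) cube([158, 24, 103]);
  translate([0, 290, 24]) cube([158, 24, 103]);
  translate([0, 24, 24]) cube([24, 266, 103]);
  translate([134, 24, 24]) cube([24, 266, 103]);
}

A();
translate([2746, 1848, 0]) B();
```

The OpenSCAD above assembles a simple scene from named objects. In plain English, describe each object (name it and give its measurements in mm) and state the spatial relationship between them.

A is a box-shaped house frame (walls only): outside footprint 5650×4010 mm, wall height 2420 mm, wall thickness 170 mm. The two y-facing walls run the full x-width; the two x-facing walls fit between the inner faces of the y-facing walls.

B is an open storage box with external size 158×314×127 mm and wall thickness 24 mm (the base is also 24 mm thick). The base covers the whole footprint; the four walls stand on the base, with the y-facing walls full-width and the x-facing walls fitting between their inner faces.

The open box sits inside the house frame, centred.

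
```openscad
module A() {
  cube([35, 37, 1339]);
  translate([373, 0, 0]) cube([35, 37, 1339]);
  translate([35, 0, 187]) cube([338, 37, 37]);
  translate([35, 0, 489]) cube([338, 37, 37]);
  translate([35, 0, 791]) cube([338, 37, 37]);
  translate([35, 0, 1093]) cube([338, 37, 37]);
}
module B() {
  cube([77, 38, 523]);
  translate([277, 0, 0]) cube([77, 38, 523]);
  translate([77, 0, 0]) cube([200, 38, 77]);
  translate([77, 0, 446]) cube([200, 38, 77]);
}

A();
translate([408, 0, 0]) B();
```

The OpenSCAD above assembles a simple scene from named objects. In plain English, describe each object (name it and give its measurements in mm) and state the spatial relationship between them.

A is a straight ladder. Two 35×37 mm vertical rails, 1339 mm tall, stand 408 mm apart (outside-to-outside) with their front faces coplanar on the −y side. 4 rungs, each 37 mm deep and 37 mm tall, span between the inner faces of the rails, front faces flush with the rails. The lowest rung's underside is at z = 187 mm and rungs are spaced 302 mm apart (underside to underside).

B is a rectangular picture frame lying in the x–z plane (depth along y). The opening is 200 mm wide (x) by 369 mm tall (z), surrounded by a border 77 mm wide on all four sides. The frame is 38 mm deep and is made of two full-height vertical stiles with two horizontal rails fitted between them.

The picture frame is against the ladder's +x side, with their −y faces flush.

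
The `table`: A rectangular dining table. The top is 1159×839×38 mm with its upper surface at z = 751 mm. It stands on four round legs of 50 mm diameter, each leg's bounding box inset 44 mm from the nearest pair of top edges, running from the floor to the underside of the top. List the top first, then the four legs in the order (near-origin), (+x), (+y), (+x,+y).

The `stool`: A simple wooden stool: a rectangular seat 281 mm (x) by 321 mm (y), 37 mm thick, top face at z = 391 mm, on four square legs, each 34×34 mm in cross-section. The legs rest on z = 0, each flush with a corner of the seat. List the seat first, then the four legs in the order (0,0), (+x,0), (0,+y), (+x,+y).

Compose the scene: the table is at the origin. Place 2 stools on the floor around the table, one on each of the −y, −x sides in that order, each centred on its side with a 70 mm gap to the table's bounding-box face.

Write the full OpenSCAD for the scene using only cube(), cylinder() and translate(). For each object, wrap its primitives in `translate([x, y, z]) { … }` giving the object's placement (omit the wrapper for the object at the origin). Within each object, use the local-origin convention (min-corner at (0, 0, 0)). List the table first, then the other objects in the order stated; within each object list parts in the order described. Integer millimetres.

translate([0, 0, 713]) cube([1159, 839, 38]);
translate([69, 69, 0]) cylinder(h = 713, r = 25);
translate([1090, 69, 0]) cylinder(h = 713, r = 25);
translate([69, 770, 0]) cylinder(h = 713, r = 25);
translate([1090, 770, 0]) cylinder(h = 713, r = 25);
translate([439, -391, 0]) {
  translate([0, 0, 354]) cube([281, 321, 37]);
  cube([34, 34, 354]);
  translate([247, 0, 0]) cube([34, 34, 354]);
  translate([0, 287, 0]) cube([34, 34, 354]);
  translate([247, 287, 0]) cube([34, 34, 354]);
}
translate([-351, 259, 0]) {
  translate([0, 0, 354]) cube([281, 321, 37]);
  cube([34, 34, 354]);
  translate([247, 0, 0]) cube([34, 34, 354]);
  translate([0, 287, 0]) cube([34, 34, 354]);
  translate([247, 287, 0]) cube([34, 34, 354]);
}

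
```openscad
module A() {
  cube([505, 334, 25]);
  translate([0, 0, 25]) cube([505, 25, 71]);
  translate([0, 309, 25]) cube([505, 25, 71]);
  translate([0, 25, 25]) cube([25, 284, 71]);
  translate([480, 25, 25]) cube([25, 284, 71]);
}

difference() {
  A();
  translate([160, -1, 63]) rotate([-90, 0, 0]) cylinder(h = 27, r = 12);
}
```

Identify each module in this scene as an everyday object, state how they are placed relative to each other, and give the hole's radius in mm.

A is an open box. The open box has a circular hole through its front wall. The hole's radius is 12 mm.

The subtracted cylinder has r = 12 mm.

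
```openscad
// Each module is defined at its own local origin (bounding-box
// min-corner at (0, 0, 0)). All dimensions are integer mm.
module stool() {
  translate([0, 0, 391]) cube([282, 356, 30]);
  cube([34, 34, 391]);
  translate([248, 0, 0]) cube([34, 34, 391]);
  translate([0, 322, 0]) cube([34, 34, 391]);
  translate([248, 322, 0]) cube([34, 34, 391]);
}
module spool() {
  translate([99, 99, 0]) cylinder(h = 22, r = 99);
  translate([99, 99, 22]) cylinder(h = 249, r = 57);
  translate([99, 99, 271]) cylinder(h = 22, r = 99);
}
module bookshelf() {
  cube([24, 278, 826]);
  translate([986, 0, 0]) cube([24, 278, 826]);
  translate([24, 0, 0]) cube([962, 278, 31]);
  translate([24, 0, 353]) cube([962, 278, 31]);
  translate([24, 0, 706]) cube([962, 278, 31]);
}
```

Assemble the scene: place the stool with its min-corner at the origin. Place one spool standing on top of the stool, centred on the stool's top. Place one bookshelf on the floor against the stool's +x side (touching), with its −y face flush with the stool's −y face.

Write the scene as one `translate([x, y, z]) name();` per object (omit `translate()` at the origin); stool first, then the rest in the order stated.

stool();
translate([42, 79, 421]) spool();
translate([282, 0, 0]) bookshelf();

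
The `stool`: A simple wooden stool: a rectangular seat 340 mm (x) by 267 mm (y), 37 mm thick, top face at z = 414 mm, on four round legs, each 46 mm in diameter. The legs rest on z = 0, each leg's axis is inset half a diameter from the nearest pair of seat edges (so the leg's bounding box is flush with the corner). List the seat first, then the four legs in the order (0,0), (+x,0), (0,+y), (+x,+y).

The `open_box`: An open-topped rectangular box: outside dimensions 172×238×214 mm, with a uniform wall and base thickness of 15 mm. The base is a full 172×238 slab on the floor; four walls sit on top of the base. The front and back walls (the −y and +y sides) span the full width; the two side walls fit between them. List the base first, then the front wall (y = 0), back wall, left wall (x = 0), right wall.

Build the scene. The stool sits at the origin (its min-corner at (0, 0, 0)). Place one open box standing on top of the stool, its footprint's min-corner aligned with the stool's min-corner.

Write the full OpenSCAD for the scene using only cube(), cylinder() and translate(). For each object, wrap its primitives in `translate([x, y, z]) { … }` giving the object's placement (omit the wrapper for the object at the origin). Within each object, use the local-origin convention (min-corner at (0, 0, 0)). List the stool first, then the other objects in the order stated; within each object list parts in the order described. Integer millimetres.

translate([0, 0, 377]) cube([340, 267, 37]);
translate([23, 23, 0]) cylinder(h = 377, r = 23);
translate([317, 23, 0]) cylinder(h = 377, r = 23);
translate([23, 244, 0]) cylinder(h = 377, r = 23);
translate([317, 244, 0]) cylinder(h = 377, r = 23);
translate([0, 0, 414]) {
  cube([172, 238, 15]);
  translate([0, 0, 15]) cube([172, 15, 199]);
  translate([0, 223, 15]) cube([172, 15, 199]);
  translate([0, 15, 15]) cube([15, 208, 199]);
  translate([157, 15, 15]) cube([15, 208, 199]);
}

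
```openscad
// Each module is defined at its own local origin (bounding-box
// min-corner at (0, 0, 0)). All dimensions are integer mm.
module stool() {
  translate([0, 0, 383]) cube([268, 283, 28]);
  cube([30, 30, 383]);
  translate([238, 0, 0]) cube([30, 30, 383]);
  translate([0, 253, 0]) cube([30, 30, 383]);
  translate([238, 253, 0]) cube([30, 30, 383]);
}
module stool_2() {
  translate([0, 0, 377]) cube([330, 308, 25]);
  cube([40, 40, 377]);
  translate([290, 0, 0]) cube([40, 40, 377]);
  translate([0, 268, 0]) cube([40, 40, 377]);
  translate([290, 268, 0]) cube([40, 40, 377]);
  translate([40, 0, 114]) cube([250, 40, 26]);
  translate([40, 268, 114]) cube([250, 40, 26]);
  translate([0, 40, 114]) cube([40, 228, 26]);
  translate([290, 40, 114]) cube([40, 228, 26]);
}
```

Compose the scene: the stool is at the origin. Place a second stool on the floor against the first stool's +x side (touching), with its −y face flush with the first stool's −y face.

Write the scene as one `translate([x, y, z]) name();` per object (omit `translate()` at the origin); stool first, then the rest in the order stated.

stool();
translate([268, 0, 0]) stool_2();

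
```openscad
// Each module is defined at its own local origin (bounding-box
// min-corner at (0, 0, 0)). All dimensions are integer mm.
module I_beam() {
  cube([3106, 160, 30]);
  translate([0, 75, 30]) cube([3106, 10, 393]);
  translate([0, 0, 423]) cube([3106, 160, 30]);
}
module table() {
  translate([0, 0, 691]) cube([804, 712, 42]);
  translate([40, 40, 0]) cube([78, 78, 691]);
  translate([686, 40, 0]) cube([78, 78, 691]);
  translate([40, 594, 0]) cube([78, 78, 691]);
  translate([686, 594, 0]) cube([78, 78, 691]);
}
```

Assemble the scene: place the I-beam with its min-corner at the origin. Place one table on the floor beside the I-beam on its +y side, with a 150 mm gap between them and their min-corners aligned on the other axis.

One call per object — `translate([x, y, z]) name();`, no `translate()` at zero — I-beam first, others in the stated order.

I_beam();
translate([0, 310, 0]) table();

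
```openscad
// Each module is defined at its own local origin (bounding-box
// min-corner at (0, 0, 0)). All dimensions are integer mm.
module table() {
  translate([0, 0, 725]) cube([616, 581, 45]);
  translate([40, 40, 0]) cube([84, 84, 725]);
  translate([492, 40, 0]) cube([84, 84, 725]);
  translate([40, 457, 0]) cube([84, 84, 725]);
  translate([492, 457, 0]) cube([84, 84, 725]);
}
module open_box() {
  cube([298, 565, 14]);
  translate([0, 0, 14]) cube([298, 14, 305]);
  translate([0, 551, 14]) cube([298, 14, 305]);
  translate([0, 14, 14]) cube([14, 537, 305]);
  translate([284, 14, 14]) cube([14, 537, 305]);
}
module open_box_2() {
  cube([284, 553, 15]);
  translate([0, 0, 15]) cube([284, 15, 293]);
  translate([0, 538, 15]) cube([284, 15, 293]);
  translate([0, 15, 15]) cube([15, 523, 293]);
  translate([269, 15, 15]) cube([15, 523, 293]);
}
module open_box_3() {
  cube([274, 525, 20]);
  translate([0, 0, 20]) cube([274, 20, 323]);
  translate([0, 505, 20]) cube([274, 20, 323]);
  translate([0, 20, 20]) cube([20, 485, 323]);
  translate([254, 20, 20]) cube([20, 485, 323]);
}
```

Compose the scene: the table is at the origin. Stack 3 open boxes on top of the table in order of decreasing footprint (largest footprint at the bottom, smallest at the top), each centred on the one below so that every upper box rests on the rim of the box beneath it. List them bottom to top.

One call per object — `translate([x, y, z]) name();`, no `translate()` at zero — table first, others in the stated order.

table();
translate([159, 8, 770]) open_box();
translate([166, 14, 1089]) open_box_2();
translate([171, 28, 1397]) open_box_3();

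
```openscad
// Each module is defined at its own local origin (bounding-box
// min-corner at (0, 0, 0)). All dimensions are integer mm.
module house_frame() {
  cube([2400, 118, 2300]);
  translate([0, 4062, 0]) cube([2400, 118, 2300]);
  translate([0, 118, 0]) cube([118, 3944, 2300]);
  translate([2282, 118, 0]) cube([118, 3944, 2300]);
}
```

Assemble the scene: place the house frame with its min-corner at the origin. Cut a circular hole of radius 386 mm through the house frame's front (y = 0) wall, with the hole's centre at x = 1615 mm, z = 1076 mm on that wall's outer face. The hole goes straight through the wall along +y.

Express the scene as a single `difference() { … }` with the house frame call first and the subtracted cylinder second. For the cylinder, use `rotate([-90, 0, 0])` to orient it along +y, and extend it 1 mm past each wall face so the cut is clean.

difference() {
  house_frame();
  translate([1615, -1, 1076]) rotate([-90, 0, 0]) cylinder(h = 120, r = 386);
}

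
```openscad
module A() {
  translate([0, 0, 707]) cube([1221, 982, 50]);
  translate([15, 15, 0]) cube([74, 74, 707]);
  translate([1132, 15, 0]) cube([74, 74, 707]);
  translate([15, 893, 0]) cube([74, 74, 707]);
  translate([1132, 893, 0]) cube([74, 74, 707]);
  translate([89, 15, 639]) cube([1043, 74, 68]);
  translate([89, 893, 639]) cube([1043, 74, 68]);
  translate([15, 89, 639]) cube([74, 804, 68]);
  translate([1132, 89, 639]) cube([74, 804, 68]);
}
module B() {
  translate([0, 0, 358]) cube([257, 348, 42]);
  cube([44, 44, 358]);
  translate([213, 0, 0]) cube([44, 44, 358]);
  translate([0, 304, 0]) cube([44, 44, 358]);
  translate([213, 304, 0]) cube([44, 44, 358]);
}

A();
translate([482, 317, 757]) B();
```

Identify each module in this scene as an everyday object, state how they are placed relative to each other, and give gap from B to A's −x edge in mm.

A is a table. B is a stool. The stool is on top of the table, centred. The gap from the stool to the table's −x edge is 482 mm.

The stool's min-x is at 482; the table's min-x is 0; gap = 482 mm.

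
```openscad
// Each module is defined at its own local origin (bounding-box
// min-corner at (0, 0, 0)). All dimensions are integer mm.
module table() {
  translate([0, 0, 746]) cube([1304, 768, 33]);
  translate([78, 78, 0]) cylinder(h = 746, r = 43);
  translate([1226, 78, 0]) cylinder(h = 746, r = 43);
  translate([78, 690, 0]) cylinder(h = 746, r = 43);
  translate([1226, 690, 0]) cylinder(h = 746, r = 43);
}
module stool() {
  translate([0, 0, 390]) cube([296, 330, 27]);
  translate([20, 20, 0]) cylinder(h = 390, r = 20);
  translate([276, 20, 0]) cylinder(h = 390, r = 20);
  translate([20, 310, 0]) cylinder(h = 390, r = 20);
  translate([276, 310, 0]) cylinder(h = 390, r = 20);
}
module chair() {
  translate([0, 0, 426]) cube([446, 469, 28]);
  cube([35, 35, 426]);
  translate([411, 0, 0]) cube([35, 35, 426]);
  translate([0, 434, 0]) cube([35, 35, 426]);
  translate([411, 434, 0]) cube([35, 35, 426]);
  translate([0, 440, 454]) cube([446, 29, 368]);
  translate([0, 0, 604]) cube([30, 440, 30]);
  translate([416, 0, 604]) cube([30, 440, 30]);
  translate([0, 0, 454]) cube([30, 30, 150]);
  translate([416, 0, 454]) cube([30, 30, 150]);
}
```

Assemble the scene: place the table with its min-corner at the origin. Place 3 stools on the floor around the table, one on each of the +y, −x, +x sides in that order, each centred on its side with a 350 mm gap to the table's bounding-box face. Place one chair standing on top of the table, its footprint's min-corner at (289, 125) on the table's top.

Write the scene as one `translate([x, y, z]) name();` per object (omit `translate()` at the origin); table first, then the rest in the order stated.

table();
translate([504, 1118, 0]) stool();
translate([-646, 219, 0]) stool();
translate([1654, 219, 0]) stool();
translate([289, 125, 779]) chair();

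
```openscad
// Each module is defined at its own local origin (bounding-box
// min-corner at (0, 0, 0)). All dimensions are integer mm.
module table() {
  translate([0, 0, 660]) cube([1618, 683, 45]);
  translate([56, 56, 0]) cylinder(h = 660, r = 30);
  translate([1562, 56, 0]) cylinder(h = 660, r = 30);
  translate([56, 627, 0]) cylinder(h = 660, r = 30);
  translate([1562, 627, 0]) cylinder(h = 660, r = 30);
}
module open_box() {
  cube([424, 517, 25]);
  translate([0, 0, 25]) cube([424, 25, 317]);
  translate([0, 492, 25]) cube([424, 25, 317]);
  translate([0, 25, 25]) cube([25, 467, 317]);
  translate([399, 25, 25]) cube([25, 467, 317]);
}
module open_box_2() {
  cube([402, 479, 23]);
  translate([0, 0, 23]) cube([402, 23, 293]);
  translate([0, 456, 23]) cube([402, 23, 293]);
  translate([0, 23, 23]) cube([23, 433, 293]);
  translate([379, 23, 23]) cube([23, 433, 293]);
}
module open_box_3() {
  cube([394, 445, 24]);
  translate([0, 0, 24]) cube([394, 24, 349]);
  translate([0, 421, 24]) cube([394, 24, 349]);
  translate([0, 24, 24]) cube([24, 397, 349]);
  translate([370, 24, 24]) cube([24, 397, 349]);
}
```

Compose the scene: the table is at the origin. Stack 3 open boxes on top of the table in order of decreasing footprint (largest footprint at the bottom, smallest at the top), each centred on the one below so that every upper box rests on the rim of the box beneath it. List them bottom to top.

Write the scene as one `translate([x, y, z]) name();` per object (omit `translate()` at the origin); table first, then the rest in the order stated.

table();
translate([597, 83, 705]) open_box();
translate([608, 102, 1047]) open_box_2();
translate([612, 119, 1363]) open_box_3();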